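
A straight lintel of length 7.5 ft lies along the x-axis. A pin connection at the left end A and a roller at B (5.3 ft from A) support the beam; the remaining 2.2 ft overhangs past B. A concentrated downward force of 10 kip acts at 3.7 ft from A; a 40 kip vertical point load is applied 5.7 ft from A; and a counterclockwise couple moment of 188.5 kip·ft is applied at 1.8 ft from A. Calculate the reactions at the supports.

A_x = 0, A_y = 35.57 kip, B_y = 14.43 kip

ΣM about A: B_y·5.3 − 10·3.7 − 40·5.7 + 188.5 = 0 → B_y = 76.5/5.3 = 14.434 ≈ 14.43 kip.
ΣF_y = 0: A_y + 14.434 − 10 − 40 = 0 → A_y = 35.57 kip.
ΣF_x = 0: no horizontal applied forces, so A_x = 0.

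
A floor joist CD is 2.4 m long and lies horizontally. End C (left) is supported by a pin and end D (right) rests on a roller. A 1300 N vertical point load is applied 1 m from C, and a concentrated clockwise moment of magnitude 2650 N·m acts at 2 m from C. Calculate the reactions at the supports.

C_x = 0, C_y = -345.8 N, D_y = 1646 N

Moments about C: D_y·2.4 − 1300·1 − 2650 = 0 → D_y = 3950/2.4 = 1645.83 ≈ 1646 N.
ΣF_y = 0: C_y + 1645.83 − 1300 = 0 → C_y = -345.8 N.
ΣF_x = 0: no horizontal applied forces, so C_x = 0.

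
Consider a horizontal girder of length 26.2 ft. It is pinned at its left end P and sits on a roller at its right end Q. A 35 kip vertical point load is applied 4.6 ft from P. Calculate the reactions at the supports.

P_x = 0, P_y = 28.85 kip, Q_y = 6.145 kip

ΣM about P: Q_y·26.2 − 35·4.6 = 0 → Q_y = 161/26.2 = 6.14504 ≈ 6.145 kip.
ΣF_y = 0: P_y + 6.14504 − 35 = 0 → P_y = 28.85 kip.
ΣF_x = 0: no horizontal applied forces, so P_x = 0.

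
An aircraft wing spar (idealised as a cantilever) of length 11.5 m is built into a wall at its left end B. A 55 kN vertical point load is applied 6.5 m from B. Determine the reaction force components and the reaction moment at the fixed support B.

ΣF_x = 0: B_x = 0.
ΣF_y = 0: B_y − 55 = 0 → B_y = 55.00 kN.
ΣM about B: M_B − 55·6.5 = 0 → M_B = 357.5 kN·m.

B_x = 0, B_y = 55.00 kN, M_B = 357.5 kN·m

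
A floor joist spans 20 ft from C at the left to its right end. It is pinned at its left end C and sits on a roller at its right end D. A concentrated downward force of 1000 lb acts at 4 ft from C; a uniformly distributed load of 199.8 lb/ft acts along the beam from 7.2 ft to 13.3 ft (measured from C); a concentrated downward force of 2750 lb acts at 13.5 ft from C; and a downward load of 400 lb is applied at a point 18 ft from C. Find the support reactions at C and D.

Resultant of the distributed load: 199.8 × 6.1 = 1218.78 lb at 10.25 ft from C.
ΣM about C: D_y·20 − 1000·4 − (199.8·6.1)·10.25 − 2750·13.5 − 400·18 = 0 → D_y = 60817.495/20 = 3040.87 ≈ 3041 lb.
ΣF_y = 0: C_y + 3040.87 − 1000 − 199.8·6.1 − 2750 − 400 = 0 → C_y = 2328 lb.
ΣF_x = 0: no horizontal applied forces, so C_x = 0.

C_x = 0, C_y = 2328 lb, D_y = 3041 lb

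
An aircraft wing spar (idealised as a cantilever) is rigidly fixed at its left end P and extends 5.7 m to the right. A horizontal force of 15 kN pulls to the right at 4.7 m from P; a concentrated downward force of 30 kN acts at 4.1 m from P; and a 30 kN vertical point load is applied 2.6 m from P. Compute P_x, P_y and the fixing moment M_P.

ΣF_x = 0: P_x + 15 = 0 → P_x = -15.00 kN.
ΣF_y = 0: P_y − 30 − 30 = 0 → P_y = 60.00 kN.
ΣM about P: M_P − 30·4.1 − 30·2.6 = 0 → M_P = 201.0 kN·m.

P_x = -15.00 kN, P_y = 60.00 kN, M_P = 201.0 kN·m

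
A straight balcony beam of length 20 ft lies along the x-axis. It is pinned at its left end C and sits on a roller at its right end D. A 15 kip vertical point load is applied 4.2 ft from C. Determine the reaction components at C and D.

C_x = 0, C_y = 11.85 kip, D_y = 3.150 kip

Moments about C: D_y·20 − 15·4.2 = 0 → D_y = 63/20 = 3.150 kip.
ΣF_y = 0: C_y + 3.15 − 15 = 0 → C_y = 11.85 kip.
ΣF_x = 0: no horizontal applied forces, so C_x = 0.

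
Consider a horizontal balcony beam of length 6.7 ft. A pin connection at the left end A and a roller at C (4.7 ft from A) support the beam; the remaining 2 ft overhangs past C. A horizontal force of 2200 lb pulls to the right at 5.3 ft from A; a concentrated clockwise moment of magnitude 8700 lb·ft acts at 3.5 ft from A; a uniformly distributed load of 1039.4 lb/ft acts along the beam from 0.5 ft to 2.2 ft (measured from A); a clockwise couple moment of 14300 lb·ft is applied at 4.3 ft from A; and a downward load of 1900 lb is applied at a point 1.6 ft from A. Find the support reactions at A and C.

Resultant of the distributed load: 1039.4 × 1.7 = 1766.98 lb at 1.35 ft from A.
Moments about A: C_y·4.7 − 8700 − (1039.4·1.7)·1.35 − 14300 − 1900·1.6 = 0 → C_y = 28425.423/4.7 = 6047.96 ≈ 6048 lb.
ΣF_y = 0: A_y + 6047.96 − 1039.4·1.7 − 1900 = 0 → A_y = -2381 lb.
ΣF_x = 0: A_x + 2200 = 0 → A_x = -2200 lb.

A_x = -2200 lb, A_y = -2381 lb, C_y = 6048 lb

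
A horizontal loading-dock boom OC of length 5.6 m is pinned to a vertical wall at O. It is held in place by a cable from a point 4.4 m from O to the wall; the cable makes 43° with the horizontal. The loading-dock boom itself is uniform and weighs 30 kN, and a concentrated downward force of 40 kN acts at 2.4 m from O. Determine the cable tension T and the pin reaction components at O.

ΣM about O: T·sin43°·4.4 − 30·2.8 − 40·2.4 = 0 → T = 180/(4.4·0.681998) = 59.9842 ≈ 59.98 kN.
ΣF_x = 0: O_x − T·cos43° = 0 → O_x = 59.9842 × 0.731354 = 43.87 kN.
ΣF_y = 0: O_y + T·sin43° − 30 − 40 = 0 → O_y = 70 − 59.9842 × 0.681998 = 29.09 kN.

T = 59.98 kN, O_x = 43.87 kN, O_y = 29.09 kN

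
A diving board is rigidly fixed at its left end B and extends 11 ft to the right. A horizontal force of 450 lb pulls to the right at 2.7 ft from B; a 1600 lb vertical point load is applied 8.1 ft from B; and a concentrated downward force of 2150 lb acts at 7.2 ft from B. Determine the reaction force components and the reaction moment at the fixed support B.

B_x = -450.0 lb, B_y = 3750 lb, M_B = 28440 lb·ft

ΣF_x = 0: B_x + 450 = 0 → B_x = -450.0 lb.
ΣF_y = 0: B_y − 1600 − 2150 = 0 → B_y = 3750 lb.
ΣM about B: M_B − 1600·8.1 − 2150·7.2 = 0 → M_B = 28440 lb·ft.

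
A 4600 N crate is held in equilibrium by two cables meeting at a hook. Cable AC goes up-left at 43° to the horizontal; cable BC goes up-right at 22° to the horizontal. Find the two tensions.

T_AC = 4706 N, T_BC = 3712 N

ΣF_x = 0: −T_AC·cos43° + T_BC·cos22° = 0 → T_BC = 0.78879·T_AC.
ΣF_y = 0: T_AC·sin43° + T_BC·sin22° = 4600.
Substitute: T_AC·(0.681998 + 0.78879·0.374607) = 4600 → T_AC = 4705.96 ≈ 4706 N.
Then T_BC = 0.78879 × 4705.96 = 3712 N.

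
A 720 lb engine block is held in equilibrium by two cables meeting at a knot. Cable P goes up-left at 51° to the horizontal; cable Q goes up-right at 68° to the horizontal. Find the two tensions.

ΣF_x = 0: −T_P·cos51° + T_Q·cos68° = 0 → T_Q = 1.67995·T_P.
ΣF_y = 0: T_P·sin51° + T_Q·sin68° = 720.
Substitute: T_P·(0.777146 + 1.67995·0.927184) = 720 → T_P = 308.382 ≈ 308.4 lb.
Then T_Q = 1.67995 × 308.382 = 518.1 lb.

T_P = 308.4 lb, T_Q = 518.1 lb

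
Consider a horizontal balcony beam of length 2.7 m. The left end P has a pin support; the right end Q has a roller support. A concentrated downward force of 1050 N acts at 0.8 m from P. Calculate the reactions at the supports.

P_x = 0, P_y = 738.9 N, Q_y = 311.1 N

Taking moments about P: Q_y·2.7 − 1050·0.8 = 0 → Q_y = 840/2.7 = 311.111 ≈ 311.1 N.
ΣF_y = 0: P_y + 311.111 − 1050 = 0 → P_y = 738.9 N.
ΣF_x = 0: no horizontal applied forces, so P_x = 0.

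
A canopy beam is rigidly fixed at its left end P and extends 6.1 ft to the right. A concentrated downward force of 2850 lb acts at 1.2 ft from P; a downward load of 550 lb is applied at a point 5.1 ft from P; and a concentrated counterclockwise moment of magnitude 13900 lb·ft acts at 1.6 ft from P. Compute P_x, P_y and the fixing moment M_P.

P_x = 0, P_y = 3400 lb, M_P = -7675 lb·ft

ΣF_x = 0: P_x = 0.
ΣF_y = 0: P_y − 2850 − 550 = 0 → P_y = 3400 lb.
ΣM about P: M_P − 2850·1.2 − 550·5.1 + 13900 = 0 → M_P = -7675 lb·ft.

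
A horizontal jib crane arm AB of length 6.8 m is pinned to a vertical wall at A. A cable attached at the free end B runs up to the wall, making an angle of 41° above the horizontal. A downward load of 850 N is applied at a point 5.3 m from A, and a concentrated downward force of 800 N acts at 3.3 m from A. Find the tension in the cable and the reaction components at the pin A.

T = 1602 N, A_x = 1209 N, A_y = 599.3 N

ΣM about A: T·sin41°·6.8 − 850·5.3 − 800·3.3 = 0 → T = 7145/(6.8·0.656059) = 1601.59 ≈ 1602 N.
ΣF_x = 0: A_x − T·cos41° = 0 → A_x = 1601.59 × 0.75471 = 1209 N.
ΣF_y = 0: A_y + T·sin41° − 850 − 800 = 0 → A_y = 1650 − 1601.59 × 0.656059 = 599.3 N.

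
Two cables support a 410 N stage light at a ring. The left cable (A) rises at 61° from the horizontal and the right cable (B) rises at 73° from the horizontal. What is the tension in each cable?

T_A = 166.6 N, T_B = 276.3 N

ΣF_x = 0: −T_A·cos61° + T_B·cos73° = 0 → T_B = 1.6582·T_A.
ΣF_y = 0: T_A·sin61° + T_B·sin73° = 410.
Substitute: T_A·(0.87462 + 1.6582·0.956305) = 410 → T_A = 166.642 ≈ 166.6 N.
Then T_B = 1.6582 × 166.642 = 276.3 N.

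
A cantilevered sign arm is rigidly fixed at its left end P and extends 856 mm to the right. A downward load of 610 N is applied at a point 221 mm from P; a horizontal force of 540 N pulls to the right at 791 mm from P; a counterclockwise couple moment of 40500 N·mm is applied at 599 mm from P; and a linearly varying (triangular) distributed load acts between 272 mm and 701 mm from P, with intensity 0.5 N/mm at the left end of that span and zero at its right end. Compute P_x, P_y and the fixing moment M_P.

Resultant of the triangular load: ½ × 0.5 × 429 = 107.25 N, acting at 415 mm from P (one-third of the span from the peak).
ΣF_x = 0: P_x + 540 = 0 → P_x = -540.0 N.
ΣF_y = 0: P_y − 610 − ½·0.5·429 = 0 → P_y = 717.2 N.
ΣM about P: M_P − 610·221 + 40500 − (½·0.5·429)·415 = 0 → M_P = 138800 N·mm.

P_x = -540.0 N, P_y = 717.2 N, M_P = 138800 N·mm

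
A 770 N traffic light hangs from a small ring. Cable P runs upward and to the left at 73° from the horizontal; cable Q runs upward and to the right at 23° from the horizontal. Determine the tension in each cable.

T_P = 712.7 N, T_Q = 226.4 N

ΣF_x = 0: −T_P·cos73° + T_Q·cos23° = 0 → T_Q = 0.317621·T_P.
ΣF_y = 0: T_P·sin73° + T_Q·sin23° = 770.
Substitute: T_P·(0.956305 + 0.317621·0.390731) = 770 → T_P = 712.693 ≈ 712.7 N.
Then T_Q = 0.317621 × 712.693 = 226.4 N.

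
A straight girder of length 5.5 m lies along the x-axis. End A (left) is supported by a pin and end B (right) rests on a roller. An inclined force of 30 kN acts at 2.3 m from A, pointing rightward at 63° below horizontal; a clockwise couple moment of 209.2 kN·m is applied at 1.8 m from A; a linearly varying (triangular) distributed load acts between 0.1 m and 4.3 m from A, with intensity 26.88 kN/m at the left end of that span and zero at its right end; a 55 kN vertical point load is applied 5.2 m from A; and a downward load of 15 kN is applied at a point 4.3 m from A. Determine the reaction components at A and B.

Resultant of the triangular load: ½ × 26.88 × 4.2 = 56.448 kN, acting at 1.5 m from A (one-third of the span from the peak).
Moments about A: B_y·5.5 − 30·sin63°·2.3 − 209.2 − (½·26.88·4.2)·1.5 − 55·5.2 − 15·4.3 = 0 → B_y = 705.851/5.5 = 128.337 ≈ 128.3 kN.
ΣF_y = 0: A_y + 128.337 − 30·sin63° − ½·26.88·4.2 − 55 − 15 = 0 → A_y = 24.84 kN.
ΣF_x = 0: A_x + 30·cos63° = 0 → A_x = -13.62 kN.

A_x = -13.62 kN, A_y = 24.84 kN, B_y = 128.3 kN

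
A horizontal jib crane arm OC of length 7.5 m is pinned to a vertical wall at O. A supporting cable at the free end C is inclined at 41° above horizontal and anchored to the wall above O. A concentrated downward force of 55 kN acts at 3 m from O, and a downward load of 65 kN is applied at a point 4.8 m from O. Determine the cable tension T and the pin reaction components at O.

ΣM about O: T·sin41°·7.5 − 55·3 − 65·4.8 = 0 → T = 477/(7.5·0.656059) = 96.9425 ≈ 96.94 kN.
ΣF_x = 0: O_x − T·cos41° = 0 → O_x = 96.9425 × 0.75471 = 73.16 kN.
ΣF_y = 0: O_y + T·sin41° − 55 − 65 = 0 → O_y = 120 − 96.9425 × 0.656059 = 56.40 kN.

T = 96.94 kN, O_x = 73.16 kN, O_y = 56.40 kN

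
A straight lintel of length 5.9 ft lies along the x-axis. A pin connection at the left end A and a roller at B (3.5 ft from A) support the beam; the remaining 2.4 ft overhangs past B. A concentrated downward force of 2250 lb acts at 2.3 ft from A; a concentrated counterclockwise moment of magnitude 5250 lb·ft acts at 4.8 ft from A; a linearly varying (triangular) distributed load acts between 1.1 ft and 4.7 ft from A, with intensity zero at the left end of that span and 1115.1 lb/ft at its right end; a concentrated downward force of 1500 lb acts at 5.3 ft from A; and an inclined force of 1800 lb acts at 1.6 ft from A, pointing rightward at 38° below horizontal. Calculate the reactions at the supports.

Resultant of the triangular load: ½ × 1115.1 × 3.6 = 2007.18 lb, acting at 3.5 ft from A (one-third of the span from the peak).
Taking moments about A: B_y·3.5 − 2250·2.3 + 5250 − (½·1115.1·3.6)·3.5 − 1500·5.3 − 1800·sin38°·1.6 = 0 → B_y = 16673.2/3.5 = 4763.77 ≈ 4764 lb.
ΣF_y = 0: A_y + 4763.77 − 2250 − ½·1115.1·3.6 − 1500 − 1800·sin38° = 0 → A_y = 2102 lb.
ΣF_x = 0: A_x + 1800·cos38° = 0 → A_x = -1418 lb.

A_x = -1418 lb, A_y = 2102 lb, B_y = 4764 lb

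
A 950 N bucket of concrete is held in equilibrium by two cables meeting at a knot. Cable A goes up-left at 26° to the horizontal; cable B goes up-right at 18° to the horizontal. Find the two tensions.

T_A = 1301 N, T_B = 1229 N

ΣF_x = 0: −T_A·cos26° + T_B·cos18° = 0 → T_B = 0.945048·T_A.
ΣF_y = 0: T_A·sin26° + T_B·sin18° = 950.
Substitute: T_A·(0.438371 + 0.945048·0.309017) = 950 → T_A = 1300.64 ≈ 1301 N.
Then T_B = 0.945048 × 1300.64 = 1229 N.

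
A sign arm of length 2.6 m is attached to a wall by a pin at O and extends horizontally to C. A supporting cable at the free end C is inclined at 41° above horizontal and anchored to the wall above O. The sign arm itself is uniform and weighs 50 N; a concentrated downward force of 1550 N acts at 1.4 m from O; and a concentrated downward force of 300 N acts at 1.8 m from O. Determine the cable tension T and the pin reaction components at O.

T = 1627 N, O_x = 1228 N, O_y = 832.7 N

ΣM about O: T·sin41°·2.6 − 50·1.3 − 1550·1.4 − 300·1.8 = 0 → T = 2775/(2.6·0.656059) = 1626.85 ≈ 1627 N.
ΣF_x = 0: O_x − T·cos41° = 0 → O_x = 1626.85 × 0.75471 = 1228 N.
ΣF_y = 0: O_y + T·sin41° − 50 − 1550 − 300 = 0 → O_y = 1900 − 1626.85 × 0.656059 = 832.7 N.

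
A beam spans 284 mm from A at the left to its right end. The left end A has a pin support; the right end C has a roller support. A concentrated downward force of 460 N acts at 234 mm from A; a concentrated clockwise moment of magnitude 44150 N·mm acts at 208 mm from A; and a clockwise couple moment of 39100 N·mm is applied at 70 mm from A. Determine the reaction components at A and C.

A_x = 0, A_y = -212.1 N, C_y = 672.1 N

ΣM about A: C_y·284 − 460·234 − 44150 − 39100 = 0 → C_y = 190890/284 = 672.148 ≈ 672.1 N.
ΣF_y = 0: A_y + 672.148 − 460 = 0 → A_y = -212.1 N.
ΣF_x = 0: no horizontal applied forces, so A_x = 0.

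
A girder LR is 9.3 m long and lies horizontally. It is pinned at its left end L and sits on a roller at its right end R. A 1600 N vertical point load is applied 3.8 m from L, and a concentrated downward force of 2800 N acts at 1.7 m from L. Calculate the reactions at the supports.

L_x = 0, L_y = 3234 N, R_y = 1166 N

Taking moments about L: R_y·9.3 − 1600·3.8 − 2800·1.7 = 0 → R_y = 10840/9.3 = 1165.59 ≈ 1166 N.
ΣF_y = 0: L_y + 1165.59 − 1600 − 2800 = 0 → L_y = 3234 N.
ΣF_x = 0: no horizontal applied forces, so L_x = 0.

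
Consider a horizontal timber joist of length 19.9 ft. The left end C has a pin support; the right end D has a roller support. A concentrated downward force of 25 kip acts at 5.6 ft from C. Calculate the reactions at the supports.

ΣM about C: D_y·19.9 − 25·5.6 = 0 → D_y = 140/19.9 = 7.03518 ≈ 7.035 kip.
ΣF_y = 0: C_y + 7.03518 − 25 = 0 → C_y = 17.96 kip.
ΣF_x = 0: no horizontal applied forces, so C_x = 0.

C_x = 0, C_y = 17.96 kip, D_y = 7.035 kip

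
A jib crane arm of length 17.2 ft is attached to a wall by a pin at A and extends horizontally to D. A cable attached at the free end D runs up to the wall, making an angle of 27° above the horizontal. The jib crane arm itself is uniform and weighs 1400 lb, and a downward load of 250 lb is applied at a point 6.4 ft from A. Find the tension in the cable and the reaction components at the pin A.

T = 1747 lb, A_x = 1556 lb, A_y = 857.0 lb

ΣM about A: T·sin27°·17.2 − 1400·8.6 − 250·6.4 = 0 → T = 13640/(17.2·0.45399) = 1746.79 ≈ 1747 lb.
ΣF_x = 0: A_x − T·cos27° = 0 → A_x = 1746.79 × 0.891007 = 1556 lb.
ΣF_y = 0: A_y + T·sin27° − 1400 − 250 = 0 → A_y = 1650 − 1746.79 × 0.45399 = 857.0 lb.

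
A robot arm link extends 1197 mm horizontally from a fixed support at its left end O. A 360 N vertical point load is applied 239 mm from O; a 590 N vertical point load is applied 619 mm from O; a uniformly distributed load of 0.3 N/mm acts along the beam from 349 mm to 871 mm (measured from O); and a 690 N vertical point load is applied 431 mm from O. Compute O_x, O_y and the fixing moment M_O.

O_x = 0, O_y = 1797 N, M_O = 844200 N·mm

Resultant of the distributed load: 0.3 × 522 = 156.6 N at 610 mm from O.
ΣF_x = 0: O_x = 0.
ΣF_y = 0: O_y − 360 − 590 − 0.3·522 − 690 = 0 → O_y = 1797 N.
ΣM about O: M_O − 360·239 − 590·619 − (0.3·522)·610 − 690·431 = 0 → M_O = 844200 N·mm.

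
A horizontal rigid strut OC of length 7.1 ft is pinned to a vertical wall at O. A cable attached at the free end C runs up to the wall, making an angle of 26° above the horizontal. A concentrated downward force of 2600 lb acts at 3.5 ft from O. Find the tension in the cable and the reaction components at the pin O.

ΣM about O: T·sin26°·7.1 − 2600·3.5 = 0 → T = 9100/(7.1·0.438371) = 2923.76 ≈ 2924 lb.
ΣF_x = 0: O_x − T·cos26° = 0 → O_x = 2923.76 × 0.898794 = 2628 lb.
ΣF_y = 0: O_y + T·sin26° − 2600 = 0 → O_y = 2600 − 2923.76 × 0.438371 = 1318 lb.

T = 2924 lb, O_x = 2628 lb, O_y = 1318 lb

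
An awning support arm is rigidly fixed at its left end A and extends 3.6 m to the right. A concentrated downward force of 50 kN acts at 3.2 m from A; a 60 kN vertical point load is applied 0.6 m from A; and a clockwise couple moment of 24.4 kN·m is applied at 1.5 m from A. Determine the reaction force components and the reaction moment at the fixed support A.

ΣF_x = 0: A_x = 0.
ΣF_y = 0: A_y − 50 − 60 = 0 → A_y = 110.0 kN.
ΣM about A: M_A − 50·3.2 − 60·0.6 − 24.4 = 0 → M_A = 220.4 kN·m.

A_x = 0, A_y = 110.0 kN, M_A = 220.4 kN·m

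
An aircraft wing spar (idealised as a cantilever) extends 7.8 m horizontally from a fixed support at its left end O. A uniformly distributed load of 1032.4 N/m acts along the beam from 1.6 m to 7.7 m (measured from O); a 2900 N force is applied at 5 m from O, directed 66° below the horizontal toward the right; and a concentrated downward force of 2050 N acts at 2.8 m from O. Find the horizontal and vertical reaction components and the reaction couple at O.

Resultant of the distributed load: 1032.4 × 6.1 = 6297.64 N at 4.65 m from O.
ΣF_x = 0: O_x + 2900·cos66° = 0 → O_x = -1180 N.
ΣF_y = 0: O_y − 1032.4·6.1 − 2900·sin66° − 2050 = 0 → O_y = 11000 N.
ΣM about O: M_O − (1032.4·6.1)·4.65 − 2900·sin66°·5 − 2050·2.8 = 0 → M_O = 48270 N·m.

O_x = -1180 N, O_y = 11000 N, M_O = 48270 N·m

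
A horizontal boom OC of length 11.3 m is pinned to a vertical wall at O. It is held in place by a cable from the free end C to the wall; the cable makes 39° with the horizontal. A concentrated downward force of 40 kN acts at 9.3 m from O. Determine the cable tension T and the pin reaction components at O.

T = 52.31 kN, O_x = 40.65 kN, O_y = 7.080 kN

ΣM about O: T·sin39°·11.3 − 40·9.3 = 0 → T = 372/(11.3·0.62932) = 52.311 ≈ 52.31 kN.
ΣF_x = 0: O_x − T·cos39° = 0 → O_x = 52.311 × 0.777146 = 40.65 kN.
ΣF_y = 0: O_y + T·sin39° − 40 = 0 → O_y = 40 − 52.311 × 0.62932 = 7.080 kN.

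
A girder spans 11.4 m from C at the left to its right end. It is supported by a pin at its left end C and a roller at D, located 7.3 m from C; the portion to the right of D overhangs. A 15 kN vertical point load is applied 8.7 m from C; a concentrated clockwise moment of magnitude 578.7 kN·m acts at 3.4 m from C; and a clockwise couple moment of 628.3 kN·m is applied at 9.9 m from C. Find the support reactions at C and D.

C_x = 0, C_y = -168.2 kN, D_y = 183.2 kN

Moments about C: D_y·7.3 − 15·8.7 − 578.7 − 628.3 = 0 → D_y = 1337.5/7.3 = 183.219 ≈ 183.2 kN.
ΣF_y = 0: C_y + 183.219 − 15 = 0 → C_y = -168.2 kN.
ΣF_x = 0: no horizontal applied forces, so C_x = 0.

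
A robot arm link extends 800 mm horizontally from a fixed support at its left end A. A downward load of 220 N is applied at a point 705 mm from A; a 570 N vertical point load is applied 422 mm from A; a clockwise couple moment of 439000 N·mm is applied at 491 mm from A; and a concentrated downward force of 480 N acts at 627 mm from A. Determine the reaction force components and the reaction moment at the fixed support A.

ΣF_x = 0: A_x = 0.
ΣF_y = 0: A_y − 220 − 570 − 480 = 0 → A_y = 1270 N.
ΣM about A: M_A − 220·705 − 570·422 − 439000 − 480·627 = 0 → M_A = 1136000 N·mm.

A_x = 0, A_y = 1270 N, M_A = 1136000 N·mm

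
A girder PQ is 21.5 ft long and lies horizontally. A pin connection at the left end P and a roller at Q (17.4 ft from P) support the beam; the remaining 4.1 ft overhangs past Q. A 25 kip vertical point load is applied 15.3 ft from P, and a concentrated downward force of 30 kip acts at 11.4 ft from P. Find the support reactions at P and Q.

P_x = 0, P_y = 13.36 kip, Q_y = 41.64 kip

Moments about P: Q_y·17.4 − 25·15.3 − 30·11.4 = 0 → Q_y = 724.5/17.4 = 41.6379 ≈ 41.64 kip.
ΣF_y = 0: P_y + 41.6379 − 25 − 30 = 0 → P_y = 13.36 kip.
ΣF_x = 0: no horizontal applied forces, so P_x = 0.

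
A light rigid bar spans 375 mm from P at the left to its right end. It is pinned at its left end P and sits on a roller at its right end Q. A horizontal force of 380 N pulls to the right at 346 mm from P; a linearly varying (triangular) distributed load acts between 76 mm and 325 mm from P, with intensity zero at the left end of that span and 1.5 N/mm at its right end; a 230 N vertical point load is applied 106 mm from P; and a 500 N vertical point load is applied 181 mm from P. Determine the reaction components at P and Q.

Resultant of the triangular load: ½ × 1.5 × 249 = 186.75 N, acting at 242 mm from P (one-third of the span from the peak).
Taking moments about P: Q_y·375 − (½·1.5·249)·242 − 230·106 − 500·181 = 0 → Q_y = 160073.5/375 = 426.863 ≈ 426.9 N.
ΣF_y = 0: P_y + 426.863 − ½·1.5·249 − 230 − 500 = 0 → P_y = 489.9 N.
ΣF_x = 0: P_x + 380 = 0 → P_x = -380.0 N.

P_x = -380.0 N, P_y = 489.9 N, Q_y = 426.9 N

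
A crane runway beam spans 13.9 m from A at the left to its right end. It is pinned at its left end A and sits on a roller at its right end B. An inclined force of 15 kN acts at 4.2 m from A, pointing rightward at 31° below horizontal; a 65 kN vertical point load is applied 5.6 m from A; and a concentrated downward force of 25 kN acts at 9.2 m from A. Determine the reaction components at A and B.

A_x = -12.86 kN, A_y = 52.66 kN, B_y = 45.07 kN

ΣM about A: B_y·13.9 − 15·sin31°·4.2 − 65·5.6 − 25·9.2 = 0 → B_y = 626.447/13.9 = 45.0681 ≈ 45.07 kN.
ΣF_y = 0: A_y + 45.0681 − 15·sin31° − 65 − 25 = 0 → A_y = 52.66 kN.
ΣF_x = 0: A_x + 15·cos31° = 0 → A_x = -12.86 kN.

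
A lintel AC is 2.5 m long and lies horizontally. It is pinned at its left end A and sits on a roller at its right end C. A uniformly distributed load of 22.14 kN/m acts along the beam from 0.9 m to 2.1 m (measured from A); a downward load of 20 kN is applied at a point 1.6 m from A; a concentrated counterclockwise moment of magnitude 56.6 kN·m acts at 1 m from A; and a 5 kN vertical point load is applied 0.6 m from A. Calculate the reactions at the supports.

A_x = 0, A_y = 44.27 kN, C_y = 7.301 kN

Resultant of the distributed load: 22.14 × 1.2 = 26.568 kN at 1.5 m from A.
Moments about A: C_y·2.5 − (22.14·1.2)·1.5 − 20·1.6 + 56.6 − 5·0.6 = 0 → C_y = 18.252/2.5 = 7.3008 ≈ 7.301 kN.
ΣF_y = 0: A_y + 7.3008 − 22.14·1.2 − 20 − 5 = 0 → A_y = 44.27 kN.
ΣF_x = 0: no horizontal applied forces, so A_x = 0.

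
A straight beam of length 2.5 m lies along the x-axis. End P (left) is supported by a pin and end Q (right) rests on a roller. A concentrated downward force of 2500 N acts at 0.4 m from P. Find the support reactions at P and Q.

P_x = 0, P_y = 2100 N, Q_y = 400.0 N

ΣM about P: Q_y·2.5 − 2500·0.4 = 0 → Q_y = 1000/2.5 = 400.0 N.
ΣF_y = 0: P_y + 400 − 2500 = 0 → P_y = 2100 N.
ΣF_x = 0: no horizontal applied forces, so P_x = 0.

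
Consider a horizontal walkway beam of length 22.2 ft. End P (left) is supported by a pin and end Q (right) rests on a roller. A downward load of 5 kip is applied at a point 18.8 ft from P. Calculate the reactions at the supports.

P_x = 0, P_y = 0.7658 kip, Q_y = 4.234 kip

ΣM about P: Q_y·22.2 − 5·18.8 = 0 → Q_y = 94/22.2 = 4.23423 ≈ 4.234 kip.
ΣF_y = 0: P_y + 4.23423 − 5 = 0 → P_y = 0.7658 kip.
ΣF_x = 0: no horizontal applied forces, so P_x = 0.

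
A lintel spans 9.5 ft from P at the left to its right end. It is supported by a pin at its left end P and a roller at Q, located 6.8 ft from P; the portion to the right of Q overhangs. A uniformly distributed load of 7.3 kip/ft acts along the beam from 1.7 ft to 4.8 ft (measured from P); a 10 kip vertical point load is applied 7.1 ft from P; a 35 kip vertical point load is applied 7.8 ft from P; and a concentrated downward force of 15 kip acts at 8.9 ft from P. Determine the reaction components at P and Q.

P_x = 0, P_y = 1.594 kip, Q_y = 81.04 kip

Resultant of the distributed load: 7.3 × 3.1 = 22.63 kip at 3.25 ft from P.
ΣM about P: Q_y·6.8 − (7.3·3.1)·3.25 − 10·7.1 − 35·7.8 − 15·8.9 = 0 → Q_y = 551.0475/6.8 = 81.0364 ≈ 81.04 kip.
ΣF_y = 0: P_y + 81.0364 − 7.3·3.1 − 10 − 35 − 15 = 0 → P_y = 1.594 kip.
ΣF_x = 0: no horizontal applied forces, so P_x = 0.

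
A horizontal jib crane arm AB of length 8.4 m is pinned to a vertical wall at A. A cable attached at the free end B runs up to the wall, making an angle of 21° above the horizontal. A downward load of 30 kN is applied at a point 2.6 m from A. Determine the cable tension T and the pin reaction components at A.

ΣM about A: T·sin21°·8.4 − 30·2.6 = 0 → T = 78/(8.4·0.358368) = 25.9111 ≈ 25.91 kN.
ΣF_x = 0: A_x − T·cos21° = 0 → A_x = 25.9111 × 0.93358 = 24.19 kN.
ΣF_y = 0: A_y + T·sin21° − 30 = 0 → A_y = 30 − 25.9111 × 0.358368 = 20.71 kN.

T = 25.91 kN, A_x = 24.19 kN, A_y = 20.71 kN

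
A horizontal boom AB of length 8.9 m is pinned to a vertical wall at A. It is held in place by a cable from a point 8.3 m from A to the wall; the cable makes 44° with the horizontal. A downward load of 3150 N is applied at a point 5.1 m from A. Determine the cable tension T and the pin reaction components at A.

T = 2786 N, A_x = 2004 N, A_y = 1214 N

ΣM about A: T·sin44°·8.3 − 3150·5.1 = 0 → T = 16065/(8.3·0.694658) = 2786.32 ≈ 2786 N.
ΣF_x = 0: A_x − T·cos44° = 0 → A_x = 2786.32 × 0.71934 = 2004 N.
ΣF_y = 0: A_y + T·sin44° − 3150 = 0 → A_y = 3150 − 2786.32 × 0.694658 = 1214 N.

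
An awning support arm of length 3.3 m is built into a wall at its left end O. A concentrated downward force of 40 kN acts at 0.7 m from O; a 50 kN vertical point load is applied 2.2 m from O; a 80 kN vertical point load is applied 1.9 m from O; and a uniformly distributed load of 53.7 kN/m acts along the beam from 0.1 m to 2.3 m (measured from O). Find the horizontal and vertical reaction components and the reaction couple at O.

O_x = 0, O_y = 288.1 kN, M_O = 431.8 kN·m

Resultant of the distributed load: 53.7 × 2.2 = 118.14 kN at 1.2 m from O.
ΣF_x = 0: O_x = 0.
ΣF_y = 0: O_y − 40 − 50 − 80 − 53.7·2.2 = 0 → O_y = 288.1 kN.
ΣM about O: M_O − 40·0.7 − 50·2.2 − 80·1.9 − (53.7·2.2)·1.2 = 0 → M_O = 431.8 kN·m.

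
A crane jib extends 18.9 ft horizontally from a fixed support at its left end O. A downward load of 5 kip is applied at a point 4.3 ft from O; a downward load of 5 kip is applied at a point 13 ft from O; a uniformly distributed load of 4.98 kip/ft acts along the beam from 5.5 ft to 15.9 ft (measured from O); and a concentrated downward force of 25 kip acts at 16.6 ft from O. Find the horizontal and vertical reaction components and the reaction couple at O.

O_x = 0, O_y = 86.79 kip, M_O = 1056 kip·ft

Resultant of the distributed load: 4.98 × 10.4 = 51.792 kip at 10.7 ft from O.
ΣF_x = 0: O_x = 0.
ΣF_y = 0: O_y − 5 − 5 − 4.98·10.4 − 25 = 0 → O_y = 86.79 kip.
ΣM about O: M_O − 5·4.3 − 5·13 − (4.98·10.4)·10.7 − 25·16.6 = 0 → M_O = 1056 kip·ft.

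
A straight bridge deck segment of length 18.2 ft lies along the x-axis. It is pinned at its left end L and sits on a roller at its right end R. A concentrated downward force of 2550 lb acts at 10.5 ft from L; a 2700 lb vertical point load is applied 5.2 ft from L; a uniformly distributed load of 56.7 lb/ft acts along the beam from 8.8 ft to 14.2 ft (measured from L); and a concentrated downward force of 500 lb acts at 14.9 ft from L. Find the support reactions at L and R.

L_x = 0, L_y = 3211 lb, R_y = 2845 lb

Resultant of the distributed load: 56.7 × 5.4 = 306.18 lb at 11.5 ft from L.
Moments about L: R_y·18.2 − 2550·10.5 − 2700·5.2 − (56.7·5.4)·11.5 − 500·14.9 = 0 → R_y = 51786.07/18.2 = 2845.39 ≈ 2845 lb.
ΣF_y = 0: L_y + 2845.39 − 2550 − 2700 − 56.7·5.4 − 500 = 0 → L_y = 3211 lb.
ΣF_x = 0: no horizontal applied forces, so L_x = 0.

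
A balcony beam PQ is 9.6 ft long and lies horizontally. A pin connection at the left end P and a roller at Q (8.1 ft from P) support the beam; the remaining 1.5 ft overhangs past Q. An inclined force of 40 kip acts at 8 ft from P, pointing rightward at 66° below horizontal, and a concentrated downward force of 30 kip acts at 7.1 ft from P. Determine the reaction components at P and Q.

ΣM about P: Q_y·8.1 − 40·sin66°·8 − 30·7.1 = 0 → Q_y = 505.335/8.1 = 62.387 ≈ 62.39 kip.
ΣF_y = 0: P_y + 62.387 − 40·sin66° − 30 = 0 → P_y = 4.155 kip.
ΣF_x = 0: P_x + 40·cos66° = 0 → P_x = -16.27 kip.

P_x = -16.27 kip, P_y = 4.155 kip, Q_y = 62.39 kip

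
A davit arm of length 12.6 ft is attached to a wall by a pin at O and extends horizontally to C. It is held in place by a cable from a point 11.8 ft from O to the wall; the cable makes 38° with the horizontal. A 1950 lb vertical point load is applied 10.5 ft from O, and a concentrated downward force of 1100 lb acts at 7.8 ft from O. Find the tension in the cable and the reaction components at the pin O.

T = 3999 lb, O_x = 3152 lb, O_y = 587.7 lb

ΣM about O: T·sin38°·11.8 − 1950·10.5 − 1100·7.8 = 0 → T = 29055/(11.8·0.615661) = 3999.42 ≈ 3999 lb.
ΣF_x = 0: O_x − T·cos38° = 0 → O_x = 3999.42 × 0.788011 = 3152 lb.
ΣF_y = 0: O_y + T·sin38° − 1950 − 1100 = 0 → O_y = 3050 − 3999.42 × 0.615661 = 587.7 lb.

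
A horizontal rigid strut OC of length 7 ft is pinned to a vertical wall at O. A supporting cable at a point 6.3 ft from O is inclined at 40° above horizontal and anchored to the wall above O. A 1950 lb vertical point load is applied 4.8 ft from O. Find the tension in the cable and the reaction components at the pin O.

ΣM about O: T·sin40°·6.3 − 1950·4.8 = 0 → T = 9360/(6.3·0.642788) = 2311.36 ≈ 2311 lb.
ΣF_x = 0: O_x − T·cos40° = 0 → O_x = 2311.36 × 0.766044 = 1771 lb.
ΣF_y = 0: O_y + T·sin40° − 1950 = 0 → O_y = 1950 − 2311.36 × 0.642788 = 464.3 lb.

T = 2311 lb, O_x = 1771 lb, O_y = 464.3 lb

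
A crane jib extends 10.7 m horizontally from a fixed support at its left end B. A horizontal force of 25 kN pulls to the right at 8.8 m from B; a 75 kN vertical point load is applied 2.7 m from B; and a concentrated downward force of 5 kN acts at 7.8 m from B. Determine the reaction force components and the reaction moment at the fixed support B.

B_x = -25.00 kN, B_y = 80.00 kN, M_B = 241.5 kN·m

ΣF_x = 0: B_x + 25 = 0 → B_x = -25.00 kN.
ΣF_y = 0: B_y − 75 − 5 = 0 → B_y = 80.00 kN.
ΣM about B: M_B − 75·2.7 − 5·7.8 = 0 → M_B = 241.5 kN·m.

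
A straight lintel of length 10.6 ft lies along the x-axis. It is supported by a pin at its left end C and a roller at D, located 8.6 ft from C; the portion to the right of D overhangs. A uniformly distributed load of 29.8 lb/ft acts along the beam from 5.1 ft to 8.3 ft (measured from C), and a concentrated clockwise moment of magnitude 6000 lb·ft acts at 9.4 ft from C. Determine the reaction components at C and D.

Resultant of the distributed load: 29.8 × 3.2 = 95.36 lb at 6.7 ft from C.
ΣM about C: D_y·8.6 − (29.8·3.2)·6.7 − 6000 = 0 → D_y = 6638.912/8.6 = 771.967 ≈ 772.0 lb.
ΣF_y = 0: C_y + 771.967 − 29.8·3.2 = 0 → C_y = -676.6 lb.
ΣF_x = 0: no horizontal applied forces, so C_x = 0.

C_x = 0, C_y = -676.6 lb, D_y = 772.0 lb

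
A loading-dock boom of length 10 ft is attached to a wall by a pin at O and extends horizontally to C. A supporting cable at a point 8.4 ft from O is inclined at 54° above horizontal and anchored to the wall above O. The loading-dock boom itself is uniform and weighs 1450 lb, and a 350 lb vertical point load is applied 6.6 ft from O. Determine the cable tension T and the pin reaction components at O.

T = 1407 lb, O_x = 826.9 lb, O_y = 661.9 lb

ΣM about O: T·sin54°·8.4 − 1450·5 − 350·6.6 = 0 → T = 9560/(8.4·0.809017) = 1406.76 ≈ 1407 lb.
ΣF_x = 0: O_x − T·cos54° = 0 → O_x = 1406.76 × 0.587785 = 826.9 lb.
ΣF_y = 0: O_y + T·sin54° − 1450 − 350 = 0 → O_y = 1800 − 1406.76 × 0.809017 = 661.9 lb.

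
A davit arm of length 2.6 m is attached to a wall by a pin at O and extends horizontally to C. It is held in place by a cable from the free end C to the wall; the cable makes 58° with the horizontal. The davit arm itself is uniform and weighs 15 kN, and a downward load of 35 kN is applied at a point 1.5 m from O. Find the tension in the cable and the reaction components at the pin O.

ΣM about O: T·sin58°·2.6 − 15·1.3 − 35·1.5 = 0 → T = 72/(2.6·0.848048) = 32.6542 ≈ 32.65 kN.
ΣF_x = 0: O_x − T·cos58° = 0 → O_x = 32.6542 × 0.529919 = 17.30 kN.
ΣF_y = 0: O_y + T·sin58° − 15 − 35 = 0 → O_y = 50 − 32.6542 × 0.848048 = 22.31 kN.

T = 32.65 kN, O_x = 17.30 kN, O_y = 22.31 kN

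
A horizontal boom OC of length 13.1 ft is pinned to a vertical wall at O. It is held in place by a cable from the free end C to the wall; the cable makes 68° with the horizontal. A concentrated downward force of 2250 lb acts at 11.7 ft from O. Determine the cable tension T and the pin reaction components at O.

T = 2167 lb, O_x = 811.9 lb, O_y = 240.5 lb

ΣM about O: T·sin68°·13.1 − 2250·11.7 = 0 → T = 26325/(13.1·0.927184) = 2167.36 ≈ 2167 lb.
ΣF_x = 0: O_x − T·cos68° = 0 → O_x = 2167.36 × 0.374607 = 811.9 lb.
ΣF_y = 0: O_y + T·sin68° − 2250 = 0 → O_y = 2250 − 2167.36 × 0.927184 = 240.5 lb.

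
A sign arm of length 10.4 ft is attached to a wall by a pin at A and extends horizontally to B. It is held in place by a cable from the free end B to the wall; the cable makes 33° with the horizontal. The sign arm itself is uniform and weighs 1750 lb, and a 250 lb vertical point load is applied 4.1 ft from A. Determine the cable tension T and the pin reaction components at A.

ΣM about A: T·sin33°·10.4 − 1750·5.2 − 250·4.1 = 0 → T = 10125/(10.4·0.544639) = 1787.53 ≈ 1788 lb.
ΣF_x = 0: A_x − T·cos33° = 0 → A_x = 1787.53 × 0.838671 = 1499 lb.
ΣF_y = 0: A_y + T·sin33° − 1750 − 250 = 0 → A_y = 2000 − 1787.53 × 0.544639 = 1026 lb.

T = 1788 lb, A_x = 1499 lb, A_y = 1026 lb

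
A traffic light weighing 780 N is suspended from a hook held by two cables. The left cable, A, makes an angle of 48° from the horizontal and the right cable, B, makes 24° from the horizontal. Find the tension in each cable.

T_A = 749.2 N, T_B = 548.8 N

ΣF_x = 0: −T_A·cos48° + T_B·cos24° = 0 → T_B = 0.732455·T_A.
ΣF_y = 0: T_A·sin48° + T_B·sin24° = 780.
Substitute: T_A·(0.743145 + 0.732455·0.406737) = 780 → T_A = 749.235 ≈ 749.2 N.
Then T_B = 0.732455 × 749.235 = 548.8 N.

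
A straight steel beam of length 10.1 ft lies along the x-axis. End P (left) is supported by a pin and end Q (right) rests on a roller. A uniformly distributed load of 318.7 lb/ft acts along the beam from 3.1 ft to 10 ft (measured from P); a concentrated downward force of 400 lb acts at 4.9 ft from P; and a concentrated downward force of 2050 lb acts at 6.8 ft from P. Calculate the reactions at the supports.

P_x = 0, P_y = 1649 lb, Q_y = 3000 lb

Resultant of the distributed load: 318.7 × 6.9 = 2199.03 lb at 6.55 ft from P.
Taking moments about P: Q_y·10.1 − (318.7·6.9)·6.55 − 400·4.9 − 2050·6.8 = 0 → Q_y = 30303.6465/10.1 = 3000.36 ≈ 3000 lb.
ΣF_y = 0: P_y + 3000.36 − 318.7·6.9 − 400 − 2050 = 0 → P_y = 1649 lb.
ΣF_x = 0: no horizontal applied forces, so P_x = 0.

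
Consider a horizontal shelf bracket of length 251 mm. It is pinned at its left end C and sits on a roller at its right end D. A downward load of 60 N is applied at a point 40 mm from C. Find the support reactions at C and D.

Taking moments about C: D_y·251 − 60·40 = 0 → D_y = 2400/251 = 9.56175 ≈ 9.562 N.
ΣF_y = 0: C_y + 9.56175 − 60 = 0 → C_y = 50.44 N.
ΣF_x = 0: no horizontal applied forces, so C_x = 0.

C_x = 0, C_y = 50.44 N, D_y = 9.562 N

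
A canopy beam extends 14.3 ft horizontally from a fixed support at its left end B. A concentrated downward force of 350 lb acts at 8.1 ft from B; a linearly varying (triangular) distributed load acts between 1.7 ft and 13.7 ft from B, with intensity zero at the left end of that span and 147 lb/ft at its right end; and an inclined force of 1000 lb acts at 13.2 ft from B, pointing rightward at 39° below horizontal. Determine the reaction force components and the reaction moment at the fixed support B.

Resultant of the triangular load: ½ × 147 × 12 = 882 lb, acting at 9.7 ft from B (one-third of the span from the peak).
ΣF_x = 0: B_x + 1000·cos39° = 0 → B_x = -777.1 lb.
ΣF_y = 0: B_y − 350 − ½·147·12 − 1000·sin39° = 0 → B_y = 1861 lb.
ΣM about B: M_B − 350·8.1 − (½·147·12)·9.7 − 1000·sin39°·13.2 = 0 → M_B = 19700 lb·ft.

B_x = -777.1 lb, B_y = 1861 lb, M_B = 19700 lb·ft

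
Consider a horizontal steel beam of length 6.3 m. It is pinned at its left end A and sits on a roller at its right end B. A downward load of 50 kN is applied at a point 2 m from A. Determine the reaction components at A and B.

Moments about A: B_y·6.3 − 50·2 = 0 → B_y = 100/6.3 = 15.873 ≈ 15.87 kN.
ΣF_y = 0: A_y + 15.873 − 50 = 0 → A_y = 34.13 kN.
ΣF_x = 0: no horizontal applied forces, so A_x = 0.

A_x = 0, A_y = 34.13 kN, B_y = 15.87 kN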